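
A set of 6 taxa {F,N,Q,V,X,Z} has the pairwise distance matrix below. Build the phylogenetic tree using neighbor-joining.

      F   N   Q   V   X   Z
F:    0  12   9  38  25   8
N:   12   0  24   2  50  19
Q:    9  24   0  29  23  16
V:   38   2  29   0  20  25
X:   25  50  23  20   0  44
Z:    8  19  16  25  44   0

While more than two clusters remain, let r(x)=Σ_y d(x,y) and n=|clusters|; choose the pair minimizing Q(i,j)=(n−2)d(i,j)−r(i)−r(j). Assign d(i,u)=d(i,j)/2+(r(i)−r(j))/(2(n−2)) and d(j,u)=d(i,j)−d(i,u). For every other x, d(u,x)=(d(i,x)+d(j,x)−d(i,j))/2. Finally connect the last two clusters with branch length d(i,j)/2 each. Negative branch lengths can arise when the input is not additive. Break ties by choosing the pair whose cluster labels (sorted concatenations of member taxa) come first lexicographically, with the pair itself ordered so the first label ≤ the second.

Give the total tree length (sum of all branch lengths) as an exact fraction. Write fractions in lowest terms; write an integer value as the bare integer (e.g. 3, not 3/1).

443/8

1. join N+V (d=2, Q=-213) ⇒ NV; edges |N|=1/8, |V|=15/8
  updated: d(F,NV)=24, d(NV,Q)=51/2, d(NV,X)=34, d(NV,Z)=21
2. join F+Z (d=8, Q=-131) ⇒ FZ; edges |F|=1/6, |Z|=47/6
  updated: d(FZ,NV)=37/2, d(FZ,Q)=17/2, d(FZ,X)=61/2
3. join FZ+NV (d=37/2, Q=-197/2) ⇒ FNVZ; edges |FZ|=33/8, |NV|=115/8
  updated: d(FNVZ,Q)=31/4, d(FNVZ,X)=23
4. join FNVZ+Q (d=31/4, Q=-215/4) ⇒ FNQVZ; edges |FNVZ|=31/8, |Q|=31/8
  updated: d(FNQVZ,X)=153/8
5. join FNQVZ+X (d=153/8) ⇒ FNQVXZ; edges |FNQVZ|=153/16, |X|=153/16
final tree: ((((F:1/6,Z:47/6):33/8,(N:1/8,V:15/8):115/8):31/8,Q:31/8):153/16,X:153/16)
total length: 443/8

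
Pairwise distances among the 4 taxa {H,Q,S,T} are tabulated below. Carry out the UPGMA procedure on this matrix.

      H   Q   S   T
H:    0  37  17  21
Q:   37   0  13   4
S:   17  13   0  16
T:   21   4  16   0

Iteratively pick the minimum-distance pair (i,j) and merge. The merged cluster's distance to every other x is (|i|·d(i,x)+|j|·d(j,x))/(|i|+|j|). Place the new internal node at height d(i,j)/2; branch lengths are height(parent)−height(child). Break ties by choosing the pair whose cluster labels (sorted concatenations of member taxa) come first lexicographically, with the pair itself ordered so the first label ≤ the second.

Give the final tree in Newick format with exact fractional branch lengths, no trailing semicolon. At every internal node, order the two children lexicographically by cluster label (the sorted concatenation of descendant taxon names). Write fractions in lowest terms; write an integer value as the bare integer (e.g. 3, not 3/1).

step 1: merge (Q,T) at d=4; branch lengths Q→2, T→2; new cluster QT
  updated: d(H,QT)=29, d(QT,S)=29/2
step 2: merge (QT,S) at d=29/2; branch lengths QT→21/4, S→29/4; new cluster QST
  updated: d(H,QST)=25
step 3: merge (H,QST) at d=25; branch lengths H→25/2, QST→21/4; new cluster HQST
final tree: (H:25/2,((Q:2,T:2):21/4,S:29/4):21/4)
total length: 137/4

(H:25/2,((Q:2,T:2):21/4,S:29/4):21/4)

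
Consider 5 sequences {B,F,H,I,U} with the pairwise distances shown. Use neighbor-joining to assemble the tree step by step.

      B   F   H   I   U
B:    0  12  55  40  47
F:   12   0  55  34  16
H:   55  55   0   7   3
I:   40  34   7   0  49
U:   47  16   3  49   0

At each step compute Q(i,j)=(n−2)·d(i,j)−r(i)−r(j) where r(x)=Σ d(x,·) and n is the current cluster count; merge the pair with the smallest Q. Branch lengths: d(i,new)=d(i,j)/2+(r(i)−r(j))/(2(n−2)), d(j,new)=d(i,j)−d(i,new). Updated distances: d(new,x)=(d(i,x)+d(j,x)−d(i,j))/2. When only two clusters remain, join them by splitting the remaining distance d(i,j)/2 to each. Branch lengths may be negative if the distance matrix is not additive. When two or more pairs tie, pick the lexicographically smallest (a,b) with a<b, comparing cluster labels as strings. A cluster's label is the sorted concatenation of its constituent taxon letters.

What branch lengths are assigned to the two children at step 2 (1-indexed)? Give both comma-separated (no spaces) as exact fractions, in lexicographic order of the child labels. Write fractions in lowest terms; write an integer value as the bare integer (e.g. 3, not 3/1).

step 1: merge (B,F) at d=12, Q=-235; branch lengths B→73/6, F→-1/6; new cluster BF
  updated: d(BF,H)=49, d(BF,I)=31, d(BF,U)=51/2
step 2: merge (BF,U) at d=51/2, Q=-132; branch lengths BF→79/4, U→23/4; new cluster BFU
  updated: d(BFU,H)=53/4, d(BFU,I)=109/4
step 3: merge (BFU,H) at d=53/4, Q=-95/2; branch lengths BFU→67/4, H→-7/2; new cluster BFHU
  updated: d(BFHU,I)=21/2
step 4: merge (BFHU,I) at d=21/2; branch lengths BFHU→21/4, I→21/4; new cluster BFHIU
final tree: ((((B:73/6,F:-1/6):79/4,U:23/4):67/4,H:-7/2):21/4,I:21/4)
total length: 245/4

79/4,23/4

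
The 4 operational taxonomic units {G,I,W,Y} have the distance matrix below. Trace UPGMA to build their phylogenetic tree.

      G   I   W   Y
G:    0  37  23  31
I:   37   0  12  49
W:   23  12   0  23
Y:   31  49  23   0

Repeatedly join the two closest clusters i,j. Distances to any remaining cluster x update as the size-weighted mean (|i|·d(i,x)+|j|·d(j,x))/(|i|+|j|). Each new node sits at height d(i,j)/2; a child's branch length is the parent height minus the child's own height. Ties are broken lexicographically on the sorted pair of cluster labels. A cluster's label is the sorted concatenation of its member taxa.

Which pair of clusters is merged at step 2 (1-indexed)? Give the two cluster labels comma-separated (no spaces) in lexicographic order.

G,IW

iteration 1: select I,W (d=12); attach at lengths (6, 6); label the merged cluster IW
  updated: d(G,IW)=30, d(IW,Y)=36
iteration 2: select G,IW (d=30); attach at lengths (15, 9); label the merged cluster GIW
  updated: d(GIW,Y)=103/3
iteration 3: select GIW,Y (d=103/3); attach at lengths (13/6, 103/6); label the merged cluster GIWY
final tree: ((G:15,(I:6,W:6):9):13/6,Y:103/6)
total length: 166/3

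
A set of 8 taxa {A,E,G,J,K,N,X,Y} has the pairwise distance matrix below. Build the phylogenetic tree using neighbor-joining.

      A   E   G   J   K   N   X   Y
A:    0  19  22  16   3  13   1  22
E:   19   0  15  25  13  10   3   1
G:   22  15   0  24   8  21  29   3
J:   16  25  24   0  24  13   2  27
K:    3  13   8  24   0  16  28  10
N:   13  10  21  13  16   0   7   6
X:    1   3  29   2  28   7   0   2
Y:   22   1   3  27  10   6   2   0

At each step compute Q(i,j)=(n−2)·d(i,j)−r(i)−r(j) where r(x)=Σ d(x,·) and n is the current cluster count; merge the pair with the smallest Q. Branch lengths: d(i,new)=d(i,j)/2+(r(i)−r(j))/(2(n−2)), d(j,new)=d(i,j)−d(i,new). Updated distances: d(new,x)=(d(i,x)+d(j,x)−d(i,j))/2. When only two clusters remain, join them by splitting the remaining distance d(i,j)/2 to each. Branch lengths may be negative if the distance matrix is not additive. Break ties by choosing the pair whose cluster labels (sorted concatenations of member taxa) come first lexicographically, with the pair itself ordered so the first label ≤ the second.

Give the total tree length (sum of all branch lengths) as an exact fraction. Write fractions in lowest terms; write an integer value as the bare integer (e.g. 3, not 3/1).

step 1: merge (J,X) at d=2, Q=-191; branch lengths J→71/12, X→-47/12; new cluster JX
  updated: d(A,JX)=15/2, d(E,JX)=13, d(G,JX)=51/2, d(JX,K)=25, d(JX,N)=9, d(JX,Y)=27/2
step 2: merge (A,K) at d=3, Q=-293/2; branch lengths A→53/20, K→7/20; new cluster AK
  updated: d(AK,E)=29/2, d(AK,G)=27/2, d(AK,JX)=59/4, d(AK,N)=13, d(AK,Y)=29/2
step 3: merge (G,Y) at d=3, Q=-104; branch lengths G→13/2, Y→-7/2; new cluster GY
  updated: d(AK,GY)=25/2, d(E,GY)=13/2, d(GY,JX)=18, d(GY,N)=12
step 4: merge (E,GY) at d=13/2, Q=-147/2; branch lengths E→29/12, GY→49/12; new cluster EGY
  updated: d(AK,EGY)=41/4, d(EGY,JX)=49/4, d(EGY,N)=31/4
step 5: merge (AK,EGY) at d=41/4, Q=-191/4; branch lengths AK→113/16, EGY→51/16; new cluster AEGKY
  updated: d(AEGKY,JX)=67/8, d(AEGKY,N)=21/4
step 6: merge (AEGKY,JX) at d=67/8, Q=-181/8; branch lengths AEGKY→37/16, JX→97/16; new cluster AEGJKXY
  updated: d(AEGJKXY,N)=47/16
step 7: merge (AEGJKXY,N) at d=47/16; branch lengths AEGJKXY→47/32, N→47/32; new cluster AEGJKNXY
final tree: ((((A:53/20,K:7/20):113/16,(E:29/12,(G:13/2,Y:-7/2):49/12):51/16):37/16,(J:71/12,X:-47/12):97/16):47/32,N:47/32)
total length: 577/16

577/16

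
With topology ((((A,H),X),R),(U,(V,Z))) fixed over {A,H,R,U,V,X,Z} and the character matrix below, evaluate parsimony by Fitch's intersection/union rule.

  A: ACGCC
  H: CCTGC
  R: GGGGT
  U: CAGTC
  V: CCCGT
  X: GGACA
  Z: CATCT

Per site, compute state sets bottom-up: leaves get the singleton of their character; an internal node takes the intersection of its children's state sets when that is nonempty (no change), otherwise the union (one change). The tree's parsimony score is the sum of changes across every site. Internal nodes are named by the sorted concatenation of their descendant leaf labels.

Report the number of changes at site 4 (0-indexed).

site 0, node AH: A={A} ∪ H={C} → {A,C} (+1)
site 0, node AHX: AH={A,C} ∪ X={G} → {A,C,G} (+1)
site 0, node AHRX: AHX={A,C,G} ∩ R={G} → {G} (+0)
site 0, node VZ: V={C} ∩ Z={C} → {C} (+0)
site 0, node UVZ: U={C} ∩ VZ={C} → {C} (+0)
site 0, node AHRUVXZ: AHRX={G} ∪ UVZ={C} → {C,G} (+1)
site 1, node AH: A={C} ∩ H={C} → {C} (+0)
site 1, node AHX: AH={C} ∪ X={G} → {C,G} (+1)
site 1, node AHRX: AHX={C,G} ∩ R={G} → {G} (+0)
site 1, node VZ: V={C} ∪ Z={A} → {A,C} (+1)
site 1, node UVZ: U={A} ∩ VZ={A,C} → {A} (+0)
site 1, node AHRUVXZ: AHRX={G} ∪ UVZ={A} → {A,G} (+1)
site 2, node AH: A={G} ∪ H={T} → {G,T} (+1)
site 2, node AHX: AH={G,T} ∪ X={A} → {A,G,T} (+1)
site 2, node AHRX: AHX={A,G,T} ∩ R={G} → {G} (+0)
site 2, node VZ: V={C} ∪ Z={T} → {C,T} (+1)
site 2, node UVZ: U={G} ∪ VZ={C,T} → {C,G,T} (+1)
site 2, node AHRUVXZ: AHRX={G} ∩ UVZ={C,G,T} → {G} (+0)
site 3, node AH: A={C} ∪ H={G} → {C,G} (+1)
site 3, node AHX: AH={C,G} ∩ X={C} → {C} (+0)
site 3, node AHRX: AHX={C} ∪ R={G} → {C,G} (+1)
site 3, node VZ: V={G} ∪ Z={C} → {C,G} (+1)
site 3, node UVZ: U={T} ∪ VZ={C,G} → {C,G,T} (+1)
site 3, node AHRUVXZ: AHRX={C,G} ∩ UVZ={C,G,T} → {C,G} (+0)
site 4, node AH: A={C} ∩ H={C} → {C} (+0)
site 4, node AHX: AH={C} ∪ X={A} → {A,C} (+1)
site 4, node AHRX: AHX={A,C} ∪ R={T} → {A,C,T} (+1)
site 4, node VZ: V={T} ∩ Z={T} → {T} (+0)
site 4, node UVZ: U={C} ∪ VZ={T} → {C,T} (+1)
site 4, node AHRUVXZ: AHRX={A,C,T} ∩ UVZ={C,T} → {C,T} (+0)
per-site changes: [3, 3, 4, 4, 3]; total = 17

3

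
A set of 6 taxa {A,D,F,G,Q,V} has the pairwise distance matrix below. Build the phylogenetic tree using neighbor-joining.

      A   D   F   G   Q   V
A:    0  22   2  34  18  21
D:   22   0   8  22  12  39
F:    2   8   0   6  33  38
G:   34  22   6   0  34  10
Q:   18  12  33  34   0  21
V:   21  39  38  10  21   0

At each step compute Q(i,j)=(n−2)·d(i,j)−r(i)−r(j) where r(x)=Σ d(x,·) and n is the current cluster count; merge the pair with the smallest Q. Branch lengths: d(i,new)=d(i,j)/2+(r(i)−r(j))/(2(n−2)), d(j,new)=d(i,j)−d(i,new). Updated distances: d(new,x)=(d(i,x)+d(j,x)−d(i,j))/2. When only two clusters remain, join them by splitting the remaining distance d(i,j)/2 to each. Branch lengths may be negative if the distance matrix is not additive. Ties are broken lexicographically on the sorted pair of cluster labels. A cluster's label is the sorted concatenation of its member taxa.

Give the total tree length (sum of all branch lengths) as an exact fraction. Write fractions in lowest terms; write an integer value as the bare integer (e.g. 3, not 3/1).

49

iteration 1: select G,V (d=10, Q=-195); attach at lengths (17/8, 63/8); label the merged cluster GV
  updated: d(A,GV)=45/2, d(D,GV)=51/2, d(F,GV)=17, d(GV,Q)=45/2
iteration 2: select A,F (d=2, Q=-237/2); attach at lengths (7/4, 1/4); label the merged cluster AF
  updated: d(AF,D)=14, d(AF,GV)=75/4, d(AF,Q)=49/2
iteration 3: select AF,GV (d=75/4, Q=-173/2); attach at lengths (7, 47/4); label the merged cluster AFGV
  updated: d(AFGV,D)=83/8, d(AFGV,Q)=113/8
iteration 4: select AFGV,D (d=83/8, Q=-73/2); attach at lengths (25/4, 33/8); label the merged cluster ADFGV
  updated: d(ADFGV,Q)=63/8
iteration 5: select ADFGV,Q (d=63/8); attach at lengths (63/16, 63/16); label the merged cluster ADFGQV
final tree: ((((A:7/4,F:1/4):7,(G:17/8,V:63/8):47/4):25/4,D:33/8):63/16,Q:63/16)
total length: 49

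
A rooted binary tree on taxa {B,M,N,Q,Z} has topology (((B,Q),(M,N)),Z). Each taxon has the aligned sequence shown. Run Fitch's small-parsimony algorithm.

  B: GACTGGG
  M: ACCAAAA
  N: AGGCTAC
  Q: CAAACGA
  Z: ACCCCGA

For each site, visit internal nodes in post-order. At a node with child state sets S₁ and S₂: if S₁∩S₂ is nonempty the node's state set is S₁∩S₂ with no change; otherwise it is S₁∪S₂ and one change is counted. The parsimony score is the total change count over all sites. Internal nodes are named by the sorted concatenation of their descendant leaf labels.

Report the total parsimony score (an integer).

15

site 0, node BQ: B={G} ∪ Q={C} → {C,G} (+1)
site 0, node MN: M={A} ∩ N={A} → {A} (+0)
site 0, node BMNQ: BQ={C,G} ∪ MN={A} → {A,C,G} (+1)
site 0, node BMNQZ: BMNQ={A,C,G} ∩ Z={A} → {A} (+0)
site 1, node BQ: B={A} ∩ Q={A} → {A} (+0)
site 1, node MN: M={C} ∪ N={G} → {C,G} (+1)
site 1, node BMNQ: BQ={A} ∪ MN={C,G} → {A,C,G} (+1)
site 1, node BMNQZ: BMNQ={A,C,G} ∩ Z={C} → {C} (+0)
site 2, node BQ: B={C} ∪ Q={A} → {A,C} (+1)
site 2, node MN: M={C} ∪ N={G} → {C,G} (+1)
site 2, node BMNQ: BQ={A,C} ∩ MN={C,G} → {C} (+0)
site 2, node BMNQZ: BMNQ={C} ∩ Z={C} → {C} (+0)
site 3, node BQ: B={T} ∪ Q={A} → {A,T} (+1)
site 3, node MN: M={A} ∪ N={C} → {A,C} (+1)
site 3, node BMNQ: BQ={A,T} ∩ MN={A,C} → {A} (+0)
site 3, node BMNQZ: BMNQ={A} ∪ Z={C} → {A,C} (+1)
site 4, node BQ: B={G} ∪ Q={C} → {C,G} (+1)
site 4, node MN: M={A} ∪ N={T} → {A,T} (+1)
site 4, node BMNQ: BQ={C,G} ∪ MN={A,T} → {A,C,G,T} (+1)
site 4, node BMNQZ: BMNQ={A,C,G,T} ∩ Z={C} → {C} (+0)
site 5, node BQ: B={G} ∩ Q={G} → {G} (+0)
site 5, node MN: M={A} ∩ N={A} → {A} (+0)
site 5, node BMNQ: BQ={G} ∪ MN={A} → {A,G} (+1)
site 5, node BMNQZ: BMNQ={A,G} ∩ Z={G} → {G} (+0)
site 6, node BQ: B={G} ∪ Q={A} → {A,G} (+1)
site 6, node MN: M={A} ∪ N={C} → {A,C} (+1)
site 6, node BMNQ: BQ={A,G} ∩ MN={A,C} → {A} (+0)
site 6, node BMNQZ: BMNQ={A} ∩ Z={A} → {A} (+0)
per-site changes: [2, 2, 2, 3, 3, 1, 2]; total = 15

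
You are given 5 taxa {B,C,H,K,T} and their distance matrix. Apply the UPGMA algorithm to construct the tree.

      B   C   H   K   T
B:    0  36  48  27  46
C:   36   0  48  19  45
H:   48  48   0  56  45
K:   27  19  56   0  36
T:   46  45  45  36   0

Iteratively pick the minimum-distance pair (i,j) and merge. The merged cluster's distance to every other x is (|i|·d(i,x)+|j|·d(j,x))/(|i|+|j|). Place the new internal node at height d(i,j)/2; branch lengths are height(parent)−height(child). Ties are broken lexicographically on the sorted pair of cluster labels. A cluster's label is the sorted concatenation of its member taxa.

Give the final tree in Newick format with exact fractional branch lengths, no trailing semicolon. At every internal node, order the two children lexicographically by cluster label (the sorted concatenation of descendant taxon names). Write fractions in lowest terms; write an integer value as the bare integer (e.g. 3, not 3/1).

(((B:63/4,(C:19/2,K:19/2):25/4):65/12,T:127/6):83/24,H:197/8)

1. join C+K (d=19) ⇒ CK; edges |C|=19/2, |K|=19/2
  updated: d(B,CK)=63/2, d(CK,H)=52, d(CK,T)=81/2
2. join B+CK (d=63/2) ⇒ BCK; edges |B|=63/4, |CK|=25/4
  updated: d(BCK,H)=152/3, d(BCK,T)=127/3
3. join BCK+T (d=127/3) ⇒ BCKT; edges |BCK|=65/12, |T|=127/6
  updated: d(BCKT,H)=197/4
4. join BCKT+H (d=197/4) ⇒ BCHKT; edges |BCKT|=83/24, |H|=197/8
final tree: (((B:63/4,(C:19/2,K:19/2):25/4):65/12,T:127/6):83/24,H:197/8)
total length: 287/3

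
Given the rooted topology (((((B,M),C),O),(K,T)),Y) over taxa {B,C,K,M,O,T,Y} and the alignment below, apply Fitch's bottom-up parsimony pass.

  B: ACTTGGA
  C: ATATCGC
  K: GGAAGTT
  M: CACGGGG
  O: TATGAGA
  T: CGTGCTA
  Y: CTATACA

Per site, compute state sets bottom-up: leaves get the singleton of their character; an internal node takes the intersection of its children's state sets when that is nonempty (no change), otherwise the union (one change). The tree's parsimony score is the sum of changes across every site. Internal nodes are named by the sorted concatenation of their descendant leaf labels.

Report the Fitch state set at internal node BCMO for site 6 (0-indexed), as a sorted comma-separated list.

BM@0: {A} ∪ {C} = {A,C} (union, +1)
BCM@0: {A,C} ∩ {A} = {A} (intersection, +0)
BCMO@0: {A} ∪ {T} = {A,T} (union, +1)
KT@0: {G} ∪ {C} = {C,G} (union, +1)
BCKMOT@0: {A,T} ∪ {C,G} = {A,C,G,T} (union, +1)
BCKMOTY@0: {A,C,G,T} ∩ {C} = {C} (intersection, +0)
BM@1: {C} ∪ {A} = {A,C} (union, +1)
BCM@1: {A,C} ∪ {T} = {A,C,T} (union, +1)
BCMO@1: {A,C,T} ∩ {A} = {A} (intersection, +0)
KT@1: {G} ∩ {G} = {G} (intersection, +0)
BCKMOT@1: {A} ∪ {G} = {A,G} (union, +1)
BCKMOTY@1: {A,G} ∪ {T} = {A,G,T} (union, +1)
BM@2: {T} ∪ {C} = {C,T} (union, +1)
BCM@2: {C,T} ∪ {A} = {A,C,T} (union, +1)
BCMO@2: {A,C,T} ∩ {T} = {T} (intersection, +0)
KT@2: {A} ∪ {T} = {A,T} (union, +1)
BCKMOT@2: {T} ∩ {A,T} = {T} (intersection, +0)
BCKMOTY@2: {T} ∪ {A} = {A,T} (union, +1)
BM@3: {T} ∪ {G} = {G,T} (union, +1)
BCM@3: {G,T} ∩ {T} = {T} (intersection, +0)
BCMO@3: {T} ∪ {G} = {G,T} (union, +1)
KT@3: {A} ∪ {G} = {A,G} (union, +1)
BCKMOT@3: {G,T} ∩ {A,G} = {G} (intersection, +0)
BCKMOTY@3: {G} ∪ {T} = {G,T} (union, +1)
BM@4: {G} ∩ {G} = {G} (intersection, +0)
BCM@4: {G} ∪ {C} = {C,G} (union, +1)
BCMO@4: {C,G} ∪ {A} = {A,C,G} (union, +1)
KT@4: {G} ∪ {C} = {C,G} (union, +1)
BCKMOT@4: {A,C,G} ∩ {C,G} = {C,G} (intersection, +0)
BCKMOTY@4: {C,G} ∪ {A} = {A,C,G} (union, +1)
BM@5: {G} ∩ {G} = {G} (intersection, +0)
BCM@5: {G} ∩ {G} = {G} (intersection, +0)
BCMO@5: {G} ∩ {G} = {G} (intersection, +0)
KT@5: {T} ∩ {T} = {T} (intersection, +0)
BCKMOT@5: {G} ∪ {T} = {G,T} (union, +1)
BCKMOTY@5: {G,T} ∪ {C} = {C,G,T} (union, +1)
BM@6: {A} ∪ {G} = {A,G} (union, +1)
BCM@6: {A,G} ∪ {C} = {A,C,G} (union, +1)
BCMO@6: {A,C,G} ∩ {A} = {A} (intersection, +0)
KT@6: {T} ∪ {A} = {A,T} (union, +1)
BCKMOT@6: {A} ∩ {A,T} = {A} (intersection, +0)
BCKMOTY@6: {A} ∩ {A} = {A} (intersection, +0)
per-site changes: [4, 4, 4, 4, 4, 2, 3]; total = 25

A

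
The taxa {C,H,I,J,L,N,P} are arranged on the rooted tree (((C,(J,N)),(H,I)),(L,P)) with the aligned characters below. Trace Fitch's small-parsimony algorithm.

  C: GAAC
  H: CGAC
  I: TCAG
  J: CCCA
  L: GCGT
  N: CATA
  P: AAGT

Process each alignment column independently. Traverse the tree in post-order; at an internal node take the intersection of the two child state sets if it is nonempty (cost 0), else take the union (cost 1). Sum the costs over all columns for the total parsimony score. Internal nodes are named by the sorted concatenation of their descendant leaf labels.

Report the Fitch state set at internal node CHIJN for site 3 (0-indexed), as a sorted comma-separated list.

[col 0] JN: children J:{C}, N:{C} ∩→ {C}; cost 0
[col 0] CJN: children C:{G}, JN:{C} ∪→ {C,G}; cost 1
[col 0] HI: children H:{C}, I:{T} ∪→ {C,T}; cost 1
[col 0] CHIJN: children CJN:{C,G}, HI:{C,T} ∩→ {C}; cost 0
[col 0] LP: children L:{G}, P:{A} ∪→ {A,G}; cost 1
[col 0] CHIJLNP: children CHIJN:{C}, LP:{A,G} ∪→ {A,C,G}; cost 1
[col 1] JN: children J:{C}, N:{A} ∪→ {A,C}; cost 1
[col 1] CJN: children C:{A}, JN:{A,C} ∩→ {A}; cost 0
[col 1] HI: children H:{G}, I:{C} ∪→ {C,G}; cost 1
[col 1] CHIJN: children CJN:{A}, HI:{C,G} ∪→ {A,C,G}; cost 1
[col 1] LP: children L:{C}, P:{A} ∪→ {A,C}; cost 1
[col 1] CHIJLNP: children CHIJN:{A,C,G}, LP:{A,C} ∩→ {A,C}; cost 0
[col 2] JN: children J:{C}, N:{T} ∪→ {C,T}; cost 1
[col 2] CJN: children C:{A}, JN:{C,T} ∪→ {A,C,T}; cost 1
[col 2] HI: children H:{A}, I:{A} ∩→ {A}; cost 0
[col 2] CHIJN: children CJN:{A,C,T}, HI:{A} ∩→ {A}; cost 0
[col 2] LP: children L:{G}, P:{G} ∩→ {G}; cost 0
[col 2] CHIJLNP: children CHIJN:{A}, LP:{G} ∪→ {A,G}; cost 1
[col 3] JN: children J:{A}, N:{A} ∩→ {A}; cost 0
[col 3] CJN: children C:{C}, JN:{A} ∪→ {A,C}; cost 1
[col 3] HI: children H:{C}, I:{G} ∪→ {C,G}; cost 1
[col 3] CHIJN: children CJN:{A,C}, HI:{C,G} ∩→ {C}; cost 0
[col 3] LP: children L:{T}, P:{T} ∩→ {T}; cost 0
[col 3] CHIJLNP: children CHIJN:{C}, LP:{T} ∪→ {C,T}; cost 1
per-site changes: [4, 4, 3, 3]; total = 14

C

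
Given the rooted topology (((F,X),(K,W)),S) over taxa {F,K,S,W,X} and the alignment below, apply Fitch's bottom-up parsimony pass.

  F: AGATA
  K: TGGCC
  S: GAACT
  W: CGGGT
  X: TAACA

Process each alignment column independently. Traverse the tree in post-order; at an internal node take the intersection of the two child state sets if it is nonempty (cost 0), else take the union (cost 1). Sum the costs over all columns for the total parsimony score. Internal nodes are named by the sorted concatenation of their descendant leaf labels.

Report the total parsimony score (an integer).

FX@0: {A} ∪ {T} = {A,T} (union, +1)
KW@0: {T} ∪ {C} = {C,T} (union, +1)
FKWX@0: {A,T} ∩ {C,T} = {T} (intersection, +0)
FKSWX@0: {T} ∪ {G} = {G,T} (union, +1)
FX@1: {G} ∪ {A} = {A,G} (union, +1)
KW@1: {G} ∩ {G} = {G} (intersection, +0)
FKWX@1: {A,G} ∩ {G} = {G} (intersection, +0)
FKSWX@1: {G} ∪ {A} = {A,G} (union, +1)
FX@2: {A} ∩ {A} = {A} (intersection, +0)
KW@2: {G} ∩ {G} = {G} (intersection, +0)
FKWX@2: {A} ∪ {G} = {A,G} (union, +1)
FKSWX@2: {A,G} ∩ {A} = {A} (intersection, +0)
FX@3: {T} ∪ {C} = {C,T} (union, +1)
KW@3: {C} ∪ {G} = {C,G} (union, +1)
FKWX@3: {C,T} ∩ {C,G} = {C} (intersection, +0)
FKSWX@3: {C} ∩ {C} = {C} (intersection, +0)
FX@4: {A} ∩ {A} = {A} (intersection, +0)
KW@4: {C} ∪ {T} = {C,T} (union, +1)
FKWX@4: {A} ∪ {C,T} = {A,C,T} (union, +1)
FKSWX@4: {A,C,T} ∩ {T} = {T} (intersection, +0)
per-site changes: [3, 2, 1, 2, 2]; total = 10

10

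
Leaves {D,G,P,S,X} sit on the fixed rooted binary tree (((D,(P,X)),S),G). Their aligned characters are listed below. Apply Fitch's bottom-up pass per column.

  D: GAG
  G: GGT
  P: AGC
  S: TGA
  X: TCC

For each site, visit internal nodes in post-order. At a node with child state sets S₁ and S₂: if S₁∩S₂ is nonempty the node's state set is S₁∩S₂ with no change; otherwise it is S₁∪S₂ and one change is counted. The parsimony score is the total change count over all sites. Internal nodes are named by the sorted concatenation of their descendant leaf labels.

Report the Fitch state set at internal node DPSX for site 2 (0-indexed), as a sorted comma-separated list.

[col 0] PX: children P:{A}, X:{T} ∪→ {A,T}; cost 1
[col 0] DPX: children D:{G}, PX:{A,T} ∪→ {A,G,T}; cost 1
[col 0] DPSX: children DPX:{A,G,T}, S:{T} ∩→ {T}; cost 0
[col 0] DGPSX: children DPSX:{T}, G:{G} ∪→ {G,T}; cost 1
[col 1] PX: children P:{G}, X:{C} ∪→ {C,G}; cost 1
[col 1] DPX: children D:{A}, PX:{C,G} ∪→ {A,C,G}; cost 1
[col 1] DPSX: children DPX:{A,C,G}, S:{G} ∩→ {G}; cost 0
[col 1] DGPSX: children DPSX:{G}, G:{G} ∩→ {G}; cost 0
[col 2] PX: children P:{C}, X:{C} ∩→ {C}; cost 0
[col 2] DPX: children D:{G}, PX:{C} ∪→ {C,G}; cost 1
[col 2] DPSX: children DPX:{C,G}, S:{A} ∪→ {A,C,G}; cost 1
[col 2] DGPSX: children DPSX:{A,C,G}, G:{T} ∪→ {A,C,G,T}; cost 1
per-site changes: [3, 2, 3]; total = 8

A,C,G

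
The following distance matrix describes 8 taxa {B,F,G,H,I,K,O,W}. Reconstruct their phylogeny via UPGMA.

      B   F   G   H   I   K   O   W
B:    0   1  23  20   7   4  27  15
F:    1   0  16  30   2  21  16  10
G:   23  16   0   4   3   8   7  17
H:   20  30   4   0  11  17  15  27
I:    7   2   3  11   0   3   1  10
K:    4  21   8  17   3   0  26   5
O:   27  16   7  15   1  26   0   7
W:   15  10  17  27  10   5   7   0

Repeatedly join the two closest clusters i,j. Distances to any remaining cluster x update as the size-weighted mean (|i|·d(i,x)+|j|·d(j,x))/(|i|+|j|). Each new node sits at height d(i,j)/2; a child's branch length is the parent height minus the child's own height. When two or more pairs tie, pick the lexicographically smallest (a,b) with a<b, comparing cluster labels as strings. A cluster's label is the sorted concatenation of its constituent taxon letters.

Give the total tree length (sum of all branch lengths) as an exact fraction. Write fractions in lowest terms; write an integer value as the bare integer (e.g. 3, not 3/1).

iteration 1: select B,F (d=1); attach at lengths (1/2, 1/2); label the merged cluster BF
  updated: d(BF,G)=39/2, d(BF,H)=25, d(BF,I)=9/2, d(BF,K)=25/2, d(BF,O)=43/2, d(BF,W)=25/2
iteration 2: select I,O (d=1); attach at lengths (1/2, 1/2); label the merged cluster IO
  updated: d(BF,IO)=13, d(G,IO)=5, d(H,IO)=13, d(IO,K)=29/2, d(IO,W)=17/2
iteration 3: select G,H (d=4); attach at lengths (2, 2); label the merged cluster GH
  updated: d(BF,GH)=89/4, d(GH,IO)=9, d(GH,K)=25/2, d(GH,W)=22
iteration 4: select K,W (d=5); attach at lengths (5/2, 5/2); label the merged cluster KW
  updated: d(BF,KW)=25/2, d(GH,KW)=69/4, d(IO,KW)=23/2
iteration 5: select GH,IO (d=9); attach at lengths (5/2, 4); label the merged cluster GHIO
  updated: d(BF,GHIO)=141/8, d(GHIO,KW)=115/8
iteration 6: select BF,KW (d=25/2); attach at lengths (23/4, 15/4); label the merged cluster BFKW
  updated: d(BFKW,GHIO)=16
iteration 7: select BFKW,GHIO (d=16); attach at lengths (7/4, 7/2); label the merged cluster BFGHIKOW
final tree: (((B:1/2,F:1/2):23/4,(K:5/2,W:5/2):15/4):7/4,((G:2,H:2):5/2,(I:1/2,O:1/2):4):7/2)
total length: 129/4

129/4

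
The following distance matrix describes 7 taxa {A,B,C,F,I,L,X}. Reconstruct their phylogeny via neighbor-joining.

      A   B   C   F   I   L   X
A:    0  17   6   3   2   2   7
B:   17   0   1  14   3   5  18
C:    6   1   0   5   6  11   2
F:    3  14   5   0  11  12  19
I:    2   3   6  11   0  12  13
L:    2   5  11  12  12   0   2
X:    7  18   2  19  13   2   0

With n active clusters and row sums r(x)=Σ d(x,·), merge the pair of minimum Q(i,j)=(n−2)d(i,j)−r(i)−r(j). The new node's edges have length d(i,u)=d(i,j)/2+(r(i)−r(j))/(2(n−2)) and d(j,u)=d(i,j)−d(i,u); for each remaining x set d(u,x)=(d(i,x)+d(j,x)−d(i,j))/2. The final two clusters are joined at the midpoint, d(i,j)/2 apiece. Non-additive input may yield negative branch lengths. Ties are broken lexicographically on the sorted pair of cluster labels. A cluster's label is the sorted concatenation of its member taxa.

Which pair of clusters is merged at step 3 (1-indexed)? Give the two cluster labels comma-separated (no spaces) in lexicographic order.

1. join L+X (d=2, Q=-95) ⇒ LX; edges |L|=-7/10, |X|=27/10
  updated: d(A,LX)=7/2, d(B,LX)=21/2, d(C,LX)=11/2, d(F,LX)=29/2, d(I,LX)=23/2
2. join A+F (d=3, Q=-67) ⇒ AF; edges |A|=-1/2, |F|=7/2
  updated: d(AF,B)=14, d(AF,C)=4, d(AF,I)=5, d(AF,LX)=15/2
3. join B+I (d=3, Q=-45) ⇒ BI; edges |B|=2, |I|=1
  updated: d(AF,BI)=8, d(BI,C)=2, d(BI,LX)=19/2
4. join AF+LX (d=15/2, Q=-27) ⇒ AFLX; edges |AF|=3, |LX|=9/2
  updated: d(AFLX,BI)=5, d(AFLX,C)=1
5. join AFLX+BI (d=5, Q=-8) ⇒ ABFILX; edges |AFLX|=2, |BI|=3
  updated: d(ABFILX,C)=-1
6. join ABFILX+C (d=-1) ⇒ ABCFILX; edges |ABFILX|=-1/2, |C|=-1/2
final tree: ((((A:-1/2,F:7/2):3,(L:-7/10,X:27/10):9/2):2,(B:2,I:1):3):-1/2,C:-1/2)
total length: 39/2

B,I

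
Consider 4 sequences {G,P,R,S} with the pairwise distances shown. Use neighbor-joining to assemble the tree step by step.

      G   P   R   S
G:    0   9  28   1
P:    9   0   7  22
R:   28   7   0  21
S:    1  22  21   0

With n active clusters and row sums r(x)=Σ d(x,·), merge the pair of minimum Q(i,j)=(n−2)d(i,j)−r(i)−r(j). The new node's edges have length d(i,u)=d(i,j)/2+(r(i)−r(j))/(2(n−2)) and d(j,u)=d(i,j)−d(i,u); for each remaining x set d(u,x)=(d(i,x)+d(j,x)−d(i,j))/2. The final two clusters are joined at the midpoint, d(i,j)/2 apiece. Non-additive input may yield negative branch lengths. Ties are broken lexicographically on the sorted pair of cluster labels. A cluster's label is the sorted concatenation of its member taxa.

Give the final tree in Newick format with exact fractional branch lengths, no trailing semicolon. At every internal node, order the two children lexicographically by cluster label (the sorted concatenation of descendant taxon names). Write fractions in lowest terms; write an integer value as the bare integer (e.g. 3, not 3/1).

(((G:-1,S:2):16,P:-1):4,R:4)

1. join G+S (d=1, Q=-80) ⇒ GS; edges |G|=-1, |S|=2
  updated: d(GS,P)=15, d(GS,R)=24
2. join GS+P (d=15, Q=-46) ⇒ GPS; edges |GS|=16, |P|=-1
  updated: d(GPS,R)=8
3. join GPS+R (d=8) ⇒ GPRS; edges |GPS|=4, |R|=4
final tree: (((G:-1,S:2):16,P:-1):4,R:4)
total length: 24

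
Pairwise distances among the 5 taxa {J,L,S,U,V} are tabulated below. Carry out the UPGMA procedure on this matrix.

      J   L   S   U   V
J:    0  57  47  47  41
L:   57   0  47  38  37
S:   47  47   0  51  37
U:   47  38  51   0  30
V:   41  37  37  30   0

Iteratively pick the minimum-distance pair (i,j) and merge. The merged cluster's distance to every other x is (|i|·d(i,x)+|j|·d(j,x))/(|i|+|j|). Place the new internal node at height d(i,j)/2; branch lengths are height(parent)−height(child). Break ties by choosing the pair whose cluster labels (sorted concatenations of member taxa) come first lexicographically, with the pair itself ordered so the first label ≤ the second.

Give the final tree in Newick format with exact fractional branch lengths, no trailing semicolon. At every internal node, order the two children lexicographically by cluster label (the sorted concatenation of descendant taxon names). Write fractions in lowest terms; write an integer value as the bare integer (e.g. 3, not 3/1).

1. join U+V (d=30) ⇒ UV; edges |U|=15, |V|=15
  updated: d(J,UV)=44, d(L,UV)=75/2, d(S,UV)=44
2. join L+UV (d=75/2) ⇒ LUV; edges |L|=75/4, |UV|=15/4
  updated: d(J,LUV)=145/3, d(LUV,S)=45
3. join LUV+S (d=45) ⇒ LSUV; edges |LUV|=15/4, |S|=45/2
  updated: d(J,LSUV)=48
4. join J+LSUV (d=48) ⇒ JLSUV; edges |J|=24, |LSUV|=3/2
final tree: (J:24,((L:75/4,(U:15,V:15):15/4):15/4,S:45/2):3/2)
total length: 417/4

(J:24,((L:75/4,(U:15,V:15):15/4):15/4,S:45/2):3/2)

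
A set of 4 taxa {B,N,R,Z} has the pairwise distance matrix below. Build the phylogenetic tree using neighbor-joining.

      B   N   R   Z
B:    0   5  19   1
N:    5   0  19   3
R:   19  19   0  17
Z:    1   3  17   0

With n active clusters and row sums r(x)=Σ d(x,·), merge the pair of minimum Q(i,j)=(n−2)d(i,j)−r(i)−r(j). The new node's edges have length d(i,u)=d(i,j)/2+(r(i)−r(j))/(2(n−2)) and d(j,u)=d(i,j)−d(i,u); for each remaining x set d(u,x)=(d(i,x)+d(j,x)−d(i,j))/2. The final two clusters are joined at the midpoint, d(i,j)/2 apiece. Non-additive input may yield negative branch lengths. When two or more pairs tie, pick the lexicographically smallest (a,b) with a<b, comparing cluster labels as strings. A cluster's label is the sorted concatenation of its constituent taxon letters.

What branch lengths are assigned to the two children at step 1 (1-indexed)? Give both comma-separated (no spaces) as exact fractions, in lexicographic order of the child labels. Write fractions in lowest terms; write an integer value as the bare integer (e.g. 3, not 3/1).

3/2,-1/2

step 1: merge (B,Z) at d=1, Q=-44; branch lengths B→3/2, Z→-1/2; new cluster BZ
  updated: d(BZ,N)=7/2, d(BZ,R)=35/2
step 2: merge (BZ,N) at d=7/2, Q=-40; branch lengths BZ→1, N→5/2; new cluster BNZ
  updated: d(BNZ,R)=33/2
step 3: merge (BNZ,R) at d=33/2; branch lengths BNZ→33/4, R→33/4; new cluster BNRZ
final tree: (((B:3/2,Z:-1/2):1,N:5/2):33/4,R:33/4)
total length: 21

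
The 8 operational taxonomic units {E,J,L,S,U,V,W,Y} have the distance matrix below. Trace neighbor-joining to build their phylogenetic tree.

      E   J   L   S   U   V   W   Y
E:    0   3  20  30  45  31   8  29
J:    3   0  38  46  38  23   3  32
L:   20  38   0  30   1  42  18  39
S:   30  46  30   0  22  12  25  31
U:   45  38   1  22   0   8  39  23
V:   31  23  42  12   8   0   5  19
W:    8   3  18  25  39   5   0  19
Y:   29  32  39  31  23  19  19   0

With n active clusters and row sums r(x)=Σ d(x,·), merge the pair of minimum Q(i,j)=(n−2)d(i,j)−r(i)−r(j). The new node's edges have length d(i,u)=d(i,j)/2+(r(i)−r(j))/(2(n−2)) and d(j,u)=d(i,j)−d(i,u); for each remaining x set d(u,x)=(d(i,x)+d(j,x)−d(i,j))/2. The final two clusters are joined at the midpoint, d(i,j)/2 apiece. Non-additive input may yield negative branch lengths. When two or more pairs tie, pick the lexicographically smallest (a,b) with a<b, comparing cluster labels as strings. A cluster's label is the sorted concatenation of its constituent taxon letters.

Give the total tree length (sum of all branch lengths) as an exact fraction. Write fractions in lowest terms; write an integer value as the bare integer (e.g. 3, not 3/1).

2041/32

iteration 1: select L,U (d=1, Q=-358); attach at lengths (3/2, -1/2); label the merged cluster LU
  updated: d(E,LU)=32, d(J,LU)=75/2, d(LU,S)=51/2, d(LU,V)=49/2, d(LU,W)=28, d(LU,Y)=61/2
iteration 2: select E,J (d=3, Q=-525/2); attach at lengths (7/20, 53/20); label the merged cluster EJ
  updated: d(EJ,LU)=133/4, d(EJ,S)=73/2, d(EJ,V)=51/2, d(EJ,W)=4, d(EJ,Y)=29
iteration 3: select EJ,W (d=4, Q=-773/4); attach at lengths (253/32, -125/32); label the merged cluster EJW
  updated: d(EJW,LU)=229/8, d(EJW,S)=115/4, d(EJW,V)=53/4, d(EJW,Y)=22
iteration 4: select S,V (d=12, Q=-130); attach at lengths (43/4, 5/4); label the merged cluster SV
  updated: d(EJW,SV)=15, d(LU,SV)=19, d(SV,Y)=19
iteration 5: select EJW,Y (d=22, Q=-745/8); attach at lengths (305/32, 399/32); label the merged cluster EJWY
  updated: d(EJWY,LU)=297/16, d(EJWY,SV)=6
iteration 6: select EJWY,LU (d=297/16, Q=-697/16); attach at lengths (89/32, 505/32); label the merged cluster EJLUWY
  updated: d(EJLUWY,SV)=103/32
iteration 7: select EJLUWY,SV (d=103/32); attach at lengths (103/64, 103/64); label the merged cluster EJLSUVWY
final tree: (((((E:7/20,J:53/20):253/32,W:-125/32):305/32,Y:399/32):89/32,(L:3/2,U:-1/2):505/32):103/64,(S:43/4,V:5/4):103/64)
total length: 2041/32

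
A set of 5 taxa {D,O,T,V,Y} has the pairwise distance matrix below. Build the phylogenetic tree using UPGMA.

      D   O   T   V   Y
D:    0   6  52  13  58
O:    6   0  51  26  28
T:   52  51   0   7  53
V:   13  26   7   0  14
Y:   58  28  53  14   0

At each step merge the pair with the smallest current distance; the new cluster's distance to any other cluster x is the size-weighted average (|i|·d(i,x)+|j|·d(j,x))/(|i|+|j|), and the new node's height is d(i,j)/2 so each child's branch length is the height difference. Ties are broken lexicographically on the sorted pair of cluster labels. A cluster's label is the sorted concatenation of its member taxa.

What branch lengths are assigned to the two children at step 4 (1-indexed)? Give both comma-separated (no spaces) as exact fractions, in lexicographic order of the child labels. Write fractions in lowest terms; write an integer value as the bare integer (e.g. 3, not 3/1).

16,9/4

1. join D+O (d=6) ⇒ DO; edges |D|=3, |O|=3
  updated: d(DO,T)=103/2, d(DO,V)=39/2, d(DO,Y)=43
2. join T+V (d=7) ⇒ TV; edges |T|=7/2, |V|=7/2
  updated: d(DO,TV)=71/2, d(TV,Y)=67/2
3. join TV+Y (d=67/2) ⇒ TVY; edges |TV|=53/4, |Y|=67/4
  updated: d(DO,TVY)=38
4. join DO+TVY (d=38) ⇒ DOTVY; edges |DO|=16, |TVY|=9/4
final tree: ((D:3,O:3):16,((T:7/2,V:7/2):53/4,Y:67/4):9/4)
total length: 245/4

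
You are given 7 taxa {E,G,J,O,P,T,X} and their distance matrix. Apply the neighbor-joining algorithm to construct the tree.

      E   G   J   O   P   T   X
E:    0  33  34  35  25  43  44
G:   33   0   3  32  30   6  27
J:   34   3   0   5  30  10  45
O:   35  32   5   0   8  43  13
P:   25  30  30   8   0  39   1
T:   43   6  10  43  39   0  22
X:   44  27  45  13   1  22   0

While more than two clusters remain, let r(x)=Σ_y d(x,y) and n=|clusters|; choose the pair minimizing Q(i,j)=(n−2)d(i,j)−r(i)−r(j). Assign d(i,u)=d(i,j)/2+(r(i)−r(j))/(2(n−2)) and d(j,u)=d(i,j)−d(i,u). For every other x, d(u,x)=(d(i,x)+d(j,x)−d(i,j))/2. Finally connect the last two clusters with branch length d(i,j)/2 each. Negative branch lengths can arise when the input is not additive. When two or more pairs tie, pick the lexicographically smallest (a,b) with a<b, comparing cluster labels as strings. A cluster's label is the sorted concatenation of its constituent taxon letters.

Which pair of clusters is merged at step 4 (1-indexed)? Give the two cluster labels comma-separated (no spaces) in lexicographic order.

EOPX,J

step 1: merge (P,X) at d=1, Q=-280; branch lengths P→-7/5, X→12/5; new cluster PX
  updated: d(E,PX)=34, d(G,PX)=28, d(J,PX)=37, d(O,PX)=10, d(PX,T)=30
step 2: merge (O,PX) at d=10, Q=-224; branch lengths O→13/4, PX→27/4; new cluster OPX
  updated: d(E,OPX)=59/2, d(G,OPX)=25, d(J,OPX)=16, d(OPX,T)=63/2
step 3: merge (E,OPX) at d=59/2, Q=-153; branch lengths E→21, OPX→17/2; new cluster EOPX
  updated: d(EOPX,G)=57/4, d(EOPX,J)=41/4, d(EOPX,T)=45/2
step 4: merge (EOPX,J) at d=41/4, Q=-199/4; branch lengths EOPX→177/16, J→-13/16; new cluster EJOPX
  updated: d(EJOPX,G)=7/2, d(EJOPX,T)=89/8
step 5: merge (EJOPX,G) at d=7/2, Q=-165/8; branch lengths EJOPX→69/16, G→-13/16; new cluster EGJOPX
  updated: d(EGJOPX,T)=109/16
step 6: merge (EGJOPX,T) at d=109/16; branch lengths EGJOPX→109/32, T→109/32; new cluster EGJOPTX
final tree: ((((E:21,(O:13/4,(P:-7/5,X:12/5):27/4):17/2):177/16,J:-13/16):69/16,G:-13/16):109/32,T:109/32)
total length: 977/16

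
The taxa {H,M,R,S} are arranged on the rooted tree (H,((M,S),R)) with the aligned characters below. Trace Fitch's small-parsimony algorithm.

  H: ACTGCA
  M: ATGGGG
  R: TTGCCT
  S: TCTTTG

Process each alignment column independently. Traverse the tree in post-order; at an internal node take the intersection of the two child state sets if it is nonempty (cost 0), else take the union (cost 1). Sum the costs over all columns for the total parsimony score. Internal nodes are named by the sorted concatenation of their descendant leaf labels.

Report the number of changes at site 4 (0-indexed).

2

[col 0] MS: children M:{A}, S:{T} ∪→ {A,T}; cost 1
[col 0] MRS: children MS:{A,T}, R:{T} ∩→ {T}; cost 0
[col 0] HMRS: children H:{A}, MRS:{T} ∪→ {A,T}; cost 1
[col 1] MS: children M:{T}, S:{C} ∪→ {C,T}; cost 1
[col 1] MRS: children MS:{C,T}, R:{T} ∩→ {T}; cost 0
[col 1] HMRS: children H:{C}, MRS:{T} ∪→ {C,T}; cost 1
[col 2] MS: children M:{G}, S:{T} ∪→ {G,T}; cost 1
[col 2] MRS: children MS:{G,T}, R:{G} ∩→ {G}; cost 0
[col 2] HMRS: children H:{T}, MRS:{G} ∪→ {G,T}; cost 1
[col 3] MS: children M:{G}, S:{T} ∪→ {G,T}; cost 1
[col 3] MRS: children MS:{G,T}, R:{C} ∪→ {C,G,T}; cost 1
[col 3] HMRS: children H:{G}, MRS:{C,G,T} ∩→ {G}; cost 0
[col 4] MS: children M:{G}, S:{T} ∪→ {G,T}; cost 1
[col 4] MRS: children MS:{G,T}, R:{C} ∪→ {C,G,T}; cost 1
[col 4] HMRS: children H:{C}, MRS:{C,G,T} ∩→ {C}; cost 0
[col 5] MS: children M:{G}, S:{G} ∩→ {G}; cost 0
[col 5] MRS: children MS:{G}, R:{T} ∪→ {G,T}; cost 1
[col 5] HMRS: children H:{A}, MRS:{G,T} ∪→ {A,G,T}; cost 1
per-site changes: [2, 2, 2, 2, 2, 2]; total = 12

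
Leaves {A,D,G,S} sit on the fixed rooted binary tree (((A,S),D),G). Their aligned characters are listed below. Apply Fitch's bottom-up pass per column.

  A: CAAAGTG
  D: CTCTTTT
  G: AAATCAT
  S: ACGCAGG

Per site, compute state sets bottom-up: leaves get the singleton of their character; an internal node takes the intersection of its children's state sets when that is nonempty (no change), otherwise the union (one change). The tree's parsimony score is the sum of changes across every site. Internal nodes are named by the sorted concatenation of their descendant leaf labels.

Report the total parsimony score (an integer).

[col 0] AS: children A:{C}, S:{A} ∪→ {A,C}; cost 1
[col 0] ADS: children AS:{A,C}, D:{C} ∩→ {C}; cost 0
[col 0] ADGS: children ADS:{C}, G:{A} ∪→ {A,C}; cost 1
[col 1] AS: children A:{A}, S:{C} ∪→ {A,C}; cost 1
[col 1] ADS: children AS:{A,C}, D:{T} ∪→ {A,C,T}; cost 1
[col 1] ADGS: children ADS:{A,C,T}, G:{A} ∩→ {A}; cost 0
[col 2] AS: children A:{A}, S:{G} ∪→ {A,G}; cost 1
[col 2] ADS: children AS:{A,G}, D:{C} ∪→ {A,C,G}; cost 1
[col 2] ADGS: children ADS:{A,C,G}, G:{A} ∩→ {A}; cost 0
[col 3] AS: children A:{A}, S:{C} ∪→ {A,C}; cost 1
[col 3] ADS: children AS:{A,C}, D:{T} ∪→ {A,C,T}; cost 1
[col 3] ADGS: children ADS:{A,C,T}, G:{T} ∩→ {T}; cost 0
[col 4] AS: children A:{G}, S:{A} ∪→ {A,G}; cost 1
[col 4] ADS: children AS:{A,G}, D:{T} ∪→ {A,G,T}; cost 1
[col 4] ADGS: children ADS:{A,G,T}, G:{C} ∪→ {A,C,G,T}; cost 1
[col 5] AS: children A:{T}, S:{G} ∪→ {G,T}; cost 1
[col 5] ADS: children AS:{G,T}, D:{T} ∩→ {T}; cost 0
[col 5] ADGS: children ADS:{T}, G:{A} ∪→ {A,T}; cost 1
[col 6] AS: children A:{G}, S:{G} ∩→ {G}; cost 0
[col 6] ADS: children AS:{G}, D:{T} ∪→ {G,T}; cost 1
[col 6] ADGS: children ADS:{G,T}, G:{T} ∩→ {T}; cost 0
per-site changes: [2, 2, 2, 2, 3, 2, 1]; total = 14

14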